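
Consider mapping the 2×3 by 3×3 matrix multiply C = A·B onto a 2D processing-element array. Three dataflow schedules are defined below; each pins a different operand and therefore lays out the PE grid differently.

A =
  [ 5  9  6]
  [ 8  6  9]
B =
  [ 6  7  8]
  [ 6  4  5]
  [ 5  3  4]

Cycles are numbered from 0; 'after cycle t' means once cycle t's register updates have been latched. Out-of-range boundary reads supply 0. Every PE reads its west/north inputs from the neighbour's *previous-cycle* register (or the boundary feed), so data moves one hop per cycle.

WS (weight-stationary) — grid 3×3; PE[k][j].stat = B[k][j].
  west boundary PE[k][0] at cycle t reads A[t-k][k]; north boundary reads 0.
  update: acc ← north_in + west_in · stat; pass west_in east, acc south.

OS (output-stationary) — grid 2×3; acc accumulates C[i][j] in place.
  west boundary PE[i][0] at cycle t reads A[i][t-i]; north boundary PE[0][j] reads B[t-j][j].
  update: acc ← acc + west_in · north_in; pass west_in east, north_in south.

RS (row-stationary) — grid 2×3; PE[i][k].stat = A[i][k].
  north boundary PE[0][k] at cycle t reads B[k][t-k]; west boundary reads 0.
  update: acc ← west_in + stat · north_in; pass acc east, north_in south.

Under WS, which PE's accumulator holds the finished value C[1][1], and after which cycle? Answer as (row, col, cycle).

WS — PE[2][1] is where C[1][1] collects:
  [0] (2,1) acc=0 (h:0 v:0)
  [1] (2,1) acc=0 (h:0 v:0)
  [2] (2,1) acc=0 (h:0 v:0)
  [3] (2,1) acc=89 (h:6 v:89)
  [4] (2,1) acc=107 (h:9 v:107)

(row, col, cycle) = (2, 1, 4)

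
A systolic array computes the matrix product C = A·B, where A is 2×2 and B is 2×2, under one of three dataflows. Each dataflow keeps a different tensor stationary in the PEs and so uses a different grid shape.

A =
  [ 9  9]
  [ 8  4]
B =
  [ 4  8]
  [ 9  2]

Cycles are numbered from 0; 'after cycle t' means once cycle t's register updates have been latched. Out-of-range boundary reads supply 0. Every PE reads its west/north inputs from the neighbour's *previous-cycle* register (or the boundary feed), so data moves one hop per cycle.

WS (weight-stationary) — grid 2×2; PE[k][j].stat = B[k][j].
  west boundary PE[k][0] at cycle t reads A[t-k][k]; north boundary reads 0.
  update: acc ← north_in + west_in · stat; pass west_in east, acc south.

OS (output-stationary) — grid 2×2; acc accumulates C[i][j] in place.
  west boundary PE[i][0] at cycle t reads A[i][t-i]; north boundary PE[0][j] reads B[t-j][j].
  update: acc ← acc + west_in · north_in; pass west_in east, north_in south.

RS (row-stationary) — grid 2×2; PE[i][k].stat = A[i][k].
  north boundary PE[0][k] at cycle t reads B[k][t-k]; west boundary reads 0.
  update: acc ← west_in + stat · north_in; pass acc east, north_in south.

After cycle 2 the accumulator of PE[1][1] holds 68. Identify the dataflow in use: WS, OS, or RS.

dataflow = RS

— WS: 2×2; PE[1][1] trace:
  t=0 PE[1][1]: acc=0 h=0 v=0
  t=1 PE[1][1]: acc=0 h=0 v=0
  t=2 PE[1][1]: acc=90 h=9 v=90
— OS: 2×2; PE[1][1] trace:
  t=0 PE[1][1]: acc=0 h=0 v=0
  t=1 PE[1][1]: acc=0 h=0 v=0
  t=2 PE[1][1]: acc=64 h=8 v=8
— RS: 2×2; PE[1][1] trace:
  t=0 PE[1][1]: acc=0 h=0 v=0
  t=1 PE[1][1]: acc=0 h=0 v=0
  t=2 PE[1][1]: acc=68 h=68 v=9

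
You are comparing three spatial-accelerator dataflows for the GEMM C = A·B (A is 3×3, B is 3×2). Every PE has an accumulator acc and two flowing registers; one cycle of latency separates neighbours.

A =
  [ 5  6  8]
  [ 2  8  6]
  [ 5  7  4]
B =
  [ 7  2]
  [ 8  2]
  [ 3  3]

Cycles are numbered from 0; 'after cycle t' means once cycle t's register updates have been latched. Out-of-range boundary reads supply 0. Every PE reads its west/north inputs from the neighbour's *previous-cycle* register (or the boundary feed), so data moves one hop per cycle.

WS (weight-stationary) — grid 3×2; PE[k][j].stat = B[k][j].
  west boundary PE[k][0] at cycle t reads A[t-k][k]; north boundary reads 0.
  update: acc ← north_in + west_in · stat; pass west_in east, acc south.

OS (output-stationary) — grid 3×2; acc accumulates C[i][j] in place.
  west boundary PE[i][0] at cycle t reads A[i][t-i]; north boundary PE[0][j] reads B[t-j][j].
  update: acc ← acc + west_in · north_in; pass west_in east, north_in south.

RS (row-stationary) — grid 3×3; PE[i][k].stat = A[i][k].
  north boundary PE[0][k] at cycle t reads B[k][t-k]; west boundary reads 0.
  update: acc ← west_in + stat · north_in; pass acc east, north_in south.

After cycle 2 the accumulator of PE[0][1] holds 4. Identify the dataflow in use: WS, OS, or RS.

dataflow = WS

— WS: 3×2; PE[0][1] trace:
  after 0 — PE[0][1] acc=0, pass-E 0, pass-S 0
  after 1 — PE[0][1] acc=10, pass-E 5, pass-S 10
  after 2 — PE[0][1] acc=4, pass-E 2, pass-S 4
— OS: 3×2; PE[0][1] trace:
  after 0 — PE[0][1] acc=0, pass-E 0, pass-S 0
  after 1 — PE[0][1] acc=10, pass-E 5, pass-S 2
  after 2 — PE[0][1] acc=22, pass-E 6, pass-S 2
— RS: 3×3; PE[0][1] trace:
  after 0 — PE[0][1] acc=0, pass-E 0, pass-S 0
  after 1 — PE[0][1] acc=83, pass-E 83, pass-S 8
  after 2 — PE[0][1] acc=22, pass-E 22, pass-S 2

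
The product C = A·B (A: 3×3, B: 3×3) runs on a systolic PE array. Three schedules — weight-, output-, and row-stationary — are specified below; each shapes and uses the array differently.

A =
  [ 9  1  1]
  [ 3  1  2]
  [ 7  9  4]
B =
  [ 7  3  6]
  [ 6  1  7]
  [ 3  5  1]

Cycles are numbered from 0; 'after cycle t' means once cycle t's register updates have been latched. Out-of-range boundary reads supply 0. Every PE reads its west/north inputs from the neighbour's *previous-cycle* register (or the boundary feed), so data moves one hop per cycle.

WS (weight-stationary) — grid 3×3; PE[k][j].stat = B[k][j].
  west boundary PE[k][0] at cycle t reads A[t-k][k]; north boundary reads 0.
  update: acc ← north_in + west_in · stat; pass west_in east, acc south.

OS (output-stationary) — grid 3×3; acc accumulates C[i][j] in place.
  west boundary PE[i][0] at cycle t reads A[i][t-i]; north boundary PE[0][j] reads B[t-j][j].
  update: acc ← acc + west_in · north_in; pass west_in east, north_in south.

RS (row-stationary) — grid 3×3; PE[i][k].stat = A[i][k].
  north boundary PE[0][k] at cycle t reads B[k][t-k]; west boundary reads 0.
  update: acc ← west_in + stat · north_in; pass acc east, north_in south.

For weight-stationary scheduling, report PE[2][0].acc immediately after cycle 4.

Tracing WS — 3×3 array, target PE[2][0]:
  [0] (1,0) acc=0 (h:0 v:0)
  [0] (2,0) acc=0 (h:0 v:0)
  [1] (1,0) acc=69 (h:1 v:69)
  [1] (2,0) acc=0 (h:0 v:0)
  [2] (1,0) acc=27 (h:1 v:27)
  [2] (2,0) acc=72 (h:1 v:72)
  [3] (1,0) acc=103 (h:9 v:103)
  [3] (2,0) acc=33 (h:2 v:33)
  [4] (1,0) acc=0 (h:0 v:0)
  [4] (2,0) acc=115 (h:4 v:115)

PE[2][0].acc = 115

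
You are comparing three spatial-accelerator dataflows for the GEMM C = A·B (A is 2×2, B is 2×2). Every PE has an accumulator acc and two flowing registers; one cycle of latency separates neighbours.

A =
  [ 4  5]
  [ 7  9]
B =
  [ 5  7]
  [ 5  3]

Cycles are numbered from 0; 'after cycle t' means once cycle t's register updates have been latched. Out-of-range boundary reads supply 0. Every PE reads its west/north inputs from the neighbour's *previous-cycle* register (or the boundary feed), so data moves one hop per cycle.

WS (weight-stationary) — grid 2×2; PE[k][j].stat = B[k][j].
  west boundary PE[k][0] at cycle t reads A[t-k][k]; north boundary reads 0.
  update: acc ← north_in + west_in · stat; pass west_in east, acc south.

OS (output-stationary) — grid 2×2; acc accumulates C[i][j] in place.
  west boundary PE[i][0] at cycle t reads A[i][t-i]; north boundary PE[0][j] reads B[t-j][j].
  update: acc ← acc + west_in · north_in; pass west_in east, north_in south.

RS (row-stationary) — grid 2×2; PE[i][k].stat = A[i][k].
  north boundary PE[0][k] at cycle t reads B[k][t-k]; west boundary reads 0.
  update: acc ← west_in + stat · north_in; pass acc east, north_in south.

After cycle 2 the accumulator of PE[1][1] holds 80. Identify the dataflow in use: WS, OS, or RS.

WS [2×2] PE[1][1] across cycles:
  t=0 PE[1][1]: acc=0 h=0 v=0
  t=1 PE[1][1]: acc=0 h=0 v=0
  t=2 PE[1][1]: acc=43 h=5 v=43
OS [2×2] PE[1][1] across cycles:
  t=0 PE[1][1]: acc=0 h=0 v=0
  t=1 PE[1][1]: acc=0 h=0 v=0
  t=2 PE[1][1]: acc=49 h=7 v=7
RS [2×2] PE[1][1] across cycles:
  t=0 PE[1][1]: acc=0 h=0 v=0
  t=1 PE[1][1]: acc=0 h=0 v=0
  t=2 PE[1][1]: acc=80 h=80 v=5

dataflow = RS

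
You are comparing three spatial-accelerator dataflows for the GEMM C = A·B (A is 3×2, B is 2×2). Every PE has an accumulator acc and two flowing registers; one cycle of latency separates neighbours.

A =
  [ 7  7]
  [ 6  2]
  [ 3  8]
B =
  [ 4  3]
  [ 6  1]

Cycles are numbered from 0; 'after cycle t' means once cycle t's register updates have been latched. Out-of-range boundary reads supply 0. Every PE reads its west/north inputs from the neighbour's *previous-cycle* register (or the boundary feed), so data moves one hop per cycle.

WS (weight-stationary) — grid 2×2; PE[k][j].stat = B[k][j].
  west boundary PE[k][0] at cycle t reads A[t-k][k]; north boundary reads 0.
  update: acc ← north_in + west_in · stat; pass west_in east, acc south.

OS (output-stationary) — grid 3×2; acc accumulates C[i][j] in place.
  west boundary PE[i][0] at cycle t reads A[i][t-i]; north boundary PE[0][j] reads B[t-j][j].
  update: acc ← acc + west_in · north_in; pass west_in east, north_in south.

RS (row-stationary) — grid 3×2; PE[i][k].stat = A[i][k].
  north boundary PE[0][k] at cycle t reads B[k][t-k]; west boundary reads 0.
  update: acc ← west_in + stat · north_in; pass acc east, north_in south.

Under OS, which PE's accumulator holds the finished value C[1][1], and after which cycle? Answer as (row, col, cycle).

(row, col, cycle) = (1, 1, 3)

Under OS, C[1][1] lands at PE[1][1]:
  c0 r1c1: 0 / 0 / 0
  c1 r1c1: 0 / 0 / 0
  c2 r1c1: 18 / 6 / 3
  c3 r1c1: 20 / 2 / 1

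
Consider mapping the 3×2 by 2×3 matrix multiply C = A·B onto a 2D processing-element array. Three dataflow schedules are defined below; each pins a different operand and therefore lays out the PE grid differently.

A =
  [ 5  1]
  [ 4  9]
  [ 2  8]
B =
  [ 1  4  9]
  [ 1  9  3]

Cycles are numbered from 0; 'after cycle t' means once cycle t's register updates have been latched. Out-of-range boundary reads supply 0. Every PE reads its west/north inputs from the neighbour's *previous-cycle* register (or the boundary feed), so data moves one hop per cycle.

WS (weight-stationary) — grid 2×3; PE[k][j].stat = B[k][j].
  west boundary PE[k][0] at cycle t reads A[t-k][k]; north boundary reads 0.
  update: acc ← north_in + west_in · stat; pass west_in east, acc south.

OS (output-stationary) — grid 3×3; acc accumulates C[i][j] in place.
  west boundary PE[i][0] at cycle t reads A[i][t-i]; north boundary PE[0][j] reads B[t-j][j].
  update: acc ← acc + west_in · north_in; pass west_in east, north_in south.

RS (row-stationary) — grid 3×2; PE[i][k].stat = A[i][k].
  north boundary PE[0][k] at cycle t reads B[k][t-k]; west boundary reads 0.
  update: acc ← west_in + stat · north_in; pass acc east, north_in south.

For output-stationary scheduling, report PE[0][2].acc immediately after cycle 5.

OS 3×3: PE[0][2] cycle-by-cycle (with neighbour feeds):
  step 0 · PE0,1: acc=0; fwd→0 fwd↓0
  step 0 · PE0,2: acc=0; fwd→0 fwd↓0
  step 1 · PE0,1: acc=20; fwd→5 fwd↓4
  step 1 · PE0,2: acc=0; fwd→0 fwd↓0
  step 2 · PE0,1: acc=29; fwd→1 fwd↓9
  step 2 · PE0,2: acc=45; fwd→5 fwd↓9
  step 3 · PE0,1: acc=29; fwd→0 fwd↓0
  step 3 · PE0,2: acc=48; fwd→1 fwd↓3
  step 4 · PE0,1: acc=29; fwd→0 fwd↓0
  step 4 · PE0,2: acc=48; fwd→0 fwd↓0
  step 5 · PE0,1: acc=29; fwd→0 fwd↓0
  step 5 · PE0,2: acc=48; fwd→0 fwd↓0

PE[0][2].acc = 48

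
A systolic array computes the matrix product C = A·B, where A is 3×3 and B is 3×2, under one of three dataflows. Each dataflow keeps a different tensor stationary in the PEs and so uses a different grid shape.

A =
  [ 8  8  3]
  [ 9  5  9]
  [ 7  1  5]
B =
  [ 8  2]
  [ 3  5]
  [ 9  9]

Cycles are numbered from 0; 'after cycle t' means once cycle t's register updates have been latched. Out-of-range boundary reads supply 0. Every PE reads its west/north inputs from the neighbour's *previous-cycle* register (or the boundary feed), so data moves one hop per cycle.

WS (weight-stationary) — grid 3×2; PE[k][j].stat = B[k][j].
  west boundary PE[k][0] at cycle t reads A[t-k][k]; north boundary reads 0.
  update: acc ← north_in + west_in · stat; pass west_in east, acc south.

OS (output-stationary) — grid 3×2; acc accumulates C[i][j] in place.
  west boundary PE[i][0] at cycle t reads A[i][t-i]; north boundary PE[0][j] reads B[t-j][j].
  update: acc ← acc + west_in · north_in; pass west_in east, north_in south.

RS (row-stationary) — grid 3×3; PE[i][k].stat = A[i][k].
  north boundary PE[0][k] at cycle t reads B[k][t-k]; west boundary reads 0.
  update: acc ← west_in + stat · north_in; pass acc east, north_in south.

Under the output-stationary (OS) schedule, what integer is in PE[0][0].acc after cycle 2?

OS (3×2). Following PE[0][0] plus its west/north inputs:
  0: (0,0).acc=64  regs=<8,8>
  1: (0,0).acc=88  regs=<8,3>
  2: (0,0).acc=115  regs=<3,9>

PE[0][0].acc = 115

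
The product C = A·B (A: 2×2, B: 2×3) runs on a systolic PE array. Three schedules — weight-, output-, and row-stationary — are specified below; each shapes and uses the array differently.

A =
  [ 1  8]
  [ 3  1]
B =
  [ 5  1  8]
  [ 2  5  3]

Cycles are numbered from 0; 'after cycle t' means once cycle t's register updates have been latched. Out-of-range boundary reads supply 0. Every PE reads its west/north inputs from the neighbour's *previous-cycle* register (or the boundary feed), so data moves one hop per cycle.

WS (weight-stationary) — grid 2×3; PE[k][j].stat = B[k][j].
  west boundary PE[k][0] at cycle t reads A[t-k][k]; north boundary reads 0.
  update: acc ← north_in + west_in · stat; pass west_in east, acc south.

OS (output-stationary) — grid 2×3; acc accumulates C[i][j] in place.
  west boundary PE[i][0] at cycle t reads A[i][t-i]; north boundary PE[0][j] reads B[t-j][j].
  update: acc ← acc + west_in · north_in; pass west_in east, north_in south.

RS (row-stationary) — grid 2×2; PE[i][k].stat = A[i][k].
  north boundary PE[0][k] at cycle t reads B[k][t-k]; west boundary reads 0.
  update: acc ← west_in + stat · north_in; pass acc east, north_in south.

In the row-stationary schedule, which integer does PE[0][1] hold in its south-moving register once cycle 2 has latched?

register = 5

RS (2×2). Following PE[0][1] plus its west/north inputs:
  step 0 · PE0,0: acc=5; fwd→5 fwd↓5
  step 0 · PE0,1: acc=0; fwd→0 fwd↓0
  step 1 · PE0,0: acc=1; fwd→1 fwd↓1
  step 1 · PE0,1: acc=21; fwd→21 fwd↓2
  step 2 · PE0,0: acc=8; fwd→8 fwd↓8
  step 2 · PE0,1: acc=41; fwd→41 fwd↓5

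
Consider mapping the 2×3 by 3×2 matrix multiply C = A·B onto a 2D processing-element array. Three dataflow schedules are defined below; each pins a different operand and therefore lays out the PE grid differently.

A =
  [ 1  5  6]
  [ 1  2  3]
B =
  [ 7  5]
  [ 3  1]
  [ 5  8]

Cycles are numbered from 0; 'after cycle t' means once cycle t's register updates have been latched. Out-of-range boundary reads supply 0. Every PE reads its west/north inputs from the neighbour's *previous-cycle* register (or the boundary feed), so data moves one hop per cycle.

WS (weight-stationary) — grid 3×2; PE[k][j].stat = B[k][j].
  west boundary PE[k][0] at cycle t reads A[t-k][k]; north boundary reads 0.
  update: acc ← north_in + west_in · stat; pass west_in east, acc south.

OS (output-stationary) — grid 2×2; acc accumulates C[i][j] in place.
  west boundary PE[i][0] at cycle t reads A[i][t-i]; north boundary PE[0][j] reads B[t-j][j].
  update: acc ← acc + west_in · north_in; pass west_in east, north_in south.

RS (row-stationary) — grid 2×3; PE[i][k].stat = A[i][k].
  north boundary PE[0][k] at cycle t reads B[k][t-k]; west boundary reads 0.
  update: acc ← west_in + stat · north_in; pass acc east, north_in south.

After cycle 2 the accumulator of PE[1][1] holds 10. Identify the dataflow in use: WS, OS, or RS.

WS (3×2 grid), PE[1][1]:
  @0  [1,1]  acc 0  |  →0  ↓0
  @1  [1,1]  acc 0  |  →0  ↓0
  @2  [1,1]  acc 10  |  →5  ↓10
OS (2×2 grid), PE[1][1]:
  @0  [1,1]  acc 0  |  →0  ↓0
  @1  [1,1]  acc 0  |  →0  ↓0
  @2  [1,1]  acc 5  |  →1  ↓5
RS (2×3 grid), PE[1][1]:
  @0  [1,1]  acc 0  |  →0  ↓0
  @1  [1,1]  acc 0  |  →0  ↓0
  @2  [1,1]  acc 13  |  →13  ↓3

dataflow = WS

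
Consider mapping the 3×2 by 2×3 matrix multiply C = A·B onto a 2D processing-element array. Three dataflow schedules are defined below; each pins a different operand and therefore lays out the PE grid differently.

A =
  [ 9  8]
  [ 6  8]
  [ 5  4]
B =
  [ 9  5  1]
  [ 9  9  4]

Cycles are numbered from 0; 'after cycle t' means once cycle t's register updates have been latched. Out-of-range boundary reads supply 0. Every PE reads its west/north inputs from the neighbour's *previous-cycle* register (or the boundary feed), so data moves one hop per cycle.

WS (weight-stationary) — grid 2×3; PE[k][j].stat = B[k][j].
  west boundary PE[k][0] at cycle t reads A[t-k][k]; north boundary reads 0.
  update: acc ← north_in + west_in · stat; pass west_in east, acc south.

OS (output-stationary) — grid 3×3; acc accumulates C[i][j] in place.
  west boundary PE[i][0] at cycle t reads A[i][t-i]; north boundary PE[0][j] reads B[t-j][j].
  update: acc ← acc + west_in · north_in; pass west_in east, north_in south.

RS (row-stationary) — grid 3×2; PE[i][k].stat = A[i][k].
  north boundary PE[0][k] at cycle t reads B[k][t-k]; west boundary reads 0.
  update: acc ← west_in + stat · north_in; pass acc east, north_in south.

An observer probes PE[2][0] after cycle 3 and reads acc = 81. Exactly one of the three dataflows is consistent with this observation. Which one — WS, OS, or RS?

dataflow = OS

WS: PE[2][0] is outside its 2×3 grid.
— OS: 3×3; PE[2][0] trace:
  cycle 0: PE[2][0] → acc 0, east 0, south 0
  cycle 1: PE[2][0] → acc 0, east 0, south 0
  cycle 2: PE[2][0] → acc 45, east 5, south 9
  cycle 3: PE[2][0] → acc 81, east 4, south 9
— RS: 3×2; PE[2][0] trace:
  cycle 0: PE[2][0] → acc 0, east 0, south 0
  cycle 1: PE[2][0] → acc 0, east 0, south 0
  cycle 2: PE[2][0] → acc 45, east 45, south 9
  cycle 3: PE[2][0] → acc 25, east 25, south 5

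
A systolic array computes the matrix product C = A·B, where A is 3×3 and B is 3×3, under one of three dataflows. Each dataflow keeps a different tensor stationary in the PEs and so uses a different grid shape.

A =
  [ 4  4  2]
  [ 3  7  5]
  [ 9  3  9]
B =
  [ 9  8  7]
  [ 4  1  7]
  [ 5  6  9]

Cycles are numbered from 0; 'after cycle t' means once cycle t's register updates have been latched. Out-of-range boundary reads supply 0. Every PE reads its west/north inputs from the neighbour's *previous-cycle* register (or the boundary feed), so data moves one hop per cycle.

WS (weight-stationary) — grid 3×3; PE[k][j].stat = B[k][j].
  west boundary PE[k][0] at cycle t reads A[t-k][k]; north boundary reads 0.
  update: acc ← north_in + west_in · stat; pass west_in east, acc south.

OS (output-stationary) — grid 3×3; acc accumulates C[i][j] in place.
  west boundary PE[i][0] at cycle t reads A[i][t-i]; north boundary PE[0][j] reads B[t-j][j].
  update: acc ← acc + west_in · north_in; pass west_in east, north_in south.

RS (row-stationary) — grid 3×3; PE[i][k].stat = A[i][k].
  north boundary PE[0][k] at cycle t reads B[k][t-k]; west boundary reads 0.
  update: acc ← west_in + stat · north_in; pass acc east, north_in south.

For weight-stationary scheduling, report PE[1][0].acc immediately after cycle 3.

PE[1][0].acc = 93

WS (3×3). Following PE[1][0] plus its west/north inputs:
  after 0 — PE[0][0] acc=36, pass-E 4, pass-S 36
  after 0 — PE[1][0] acc=0, pass-E 0, pass-S 0
  after 1 — PE[0][0] acc=27, pass-E 3, pass-S 27
  after 1 — PE[1][0] acc=52, pass-E 4, pass-S 52
  after 2 — PE[0][0] acc=81, pass-E 9, pass-S 81
  after 2 — PE[1][0] acc=55, pass-E 7, pass-S 55
  after 3 — PE[0][0] acc=0, pass-E 0, pass-S 0
  after 3 — PE[1][0] acc=93, pass-E 3, pass-S 93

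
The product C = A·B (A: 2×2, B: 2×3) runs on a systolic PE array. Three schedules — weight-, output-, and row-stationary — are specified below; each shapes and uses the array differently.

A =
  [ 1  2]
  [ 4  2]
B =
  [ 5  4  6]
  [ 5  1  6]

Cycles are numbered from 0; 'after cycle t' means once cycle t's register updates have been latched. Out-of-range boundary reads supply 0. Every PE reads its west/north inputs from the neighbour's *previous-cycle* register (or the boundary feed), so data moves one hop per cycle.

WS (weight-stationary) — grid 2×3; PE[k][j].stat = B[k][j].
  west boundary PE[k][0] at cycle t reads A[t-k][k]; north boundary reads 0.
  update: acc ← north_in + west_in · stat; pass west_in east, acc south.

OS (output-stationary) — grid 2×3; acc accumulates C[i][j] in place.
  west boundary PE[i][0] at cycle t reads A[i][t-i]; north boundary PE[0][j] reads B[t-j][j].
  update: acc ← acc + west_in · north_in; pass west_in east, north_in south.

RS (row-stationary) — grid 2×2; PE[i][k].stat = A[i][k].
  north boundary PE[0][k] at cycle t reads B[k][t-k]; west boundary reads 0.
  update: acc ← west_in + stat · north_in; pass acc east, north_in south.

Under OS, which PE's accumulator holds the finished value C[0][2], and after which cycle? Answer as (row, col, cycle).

OS: C[0][2] accumulates in PE[0][2]:
  step 0 · PE0,2: acc=0; fwd→0 fwd↓0
  step 1 · PE0,2: acc=0; fwd→0 fwd↓0
  step 2 · PE0,2: acc=6; fwd→1 fwd↓6
  step 3 · PE0,2: acc=18; fwd→2 fwd↓6

(row, col, cycle) = (0, 2, 3)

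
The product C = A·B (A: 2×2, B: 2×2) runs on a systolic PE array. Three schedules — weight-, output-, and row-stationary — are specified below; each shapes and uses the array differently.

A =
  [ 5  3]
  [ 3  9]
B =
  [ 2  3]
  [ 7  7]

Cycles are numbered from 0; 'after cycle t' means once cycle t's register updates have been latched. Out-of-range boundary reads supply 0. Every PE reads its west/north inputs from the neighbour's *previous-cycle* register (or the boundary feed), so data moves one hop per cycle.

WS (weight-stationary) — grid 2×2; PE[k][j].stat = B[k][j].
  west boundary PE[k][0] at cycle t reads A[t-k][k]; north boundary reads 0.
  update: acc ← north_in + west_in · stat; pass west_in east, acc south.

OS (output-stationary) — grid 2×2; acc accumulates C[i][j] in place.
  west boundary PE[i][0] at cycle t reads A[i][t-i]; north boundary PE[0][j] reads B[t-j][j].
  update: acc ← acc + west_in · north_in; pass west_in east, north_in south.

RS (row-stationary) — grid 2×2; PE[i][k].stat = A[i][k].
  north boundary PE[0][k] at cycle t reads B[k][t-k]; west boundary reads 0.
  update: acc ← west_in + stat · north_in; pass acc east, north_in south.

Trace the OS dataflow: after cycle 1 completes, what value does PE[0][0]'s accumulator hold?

Tracing OS — 2×2 array, target PE[0][0]:
  t=0 PE[0][0]: acc=10 h=5 v=2
  t=1 PE[0][0]: acc=31 h=3 v=7

PE[0][0].acc = 31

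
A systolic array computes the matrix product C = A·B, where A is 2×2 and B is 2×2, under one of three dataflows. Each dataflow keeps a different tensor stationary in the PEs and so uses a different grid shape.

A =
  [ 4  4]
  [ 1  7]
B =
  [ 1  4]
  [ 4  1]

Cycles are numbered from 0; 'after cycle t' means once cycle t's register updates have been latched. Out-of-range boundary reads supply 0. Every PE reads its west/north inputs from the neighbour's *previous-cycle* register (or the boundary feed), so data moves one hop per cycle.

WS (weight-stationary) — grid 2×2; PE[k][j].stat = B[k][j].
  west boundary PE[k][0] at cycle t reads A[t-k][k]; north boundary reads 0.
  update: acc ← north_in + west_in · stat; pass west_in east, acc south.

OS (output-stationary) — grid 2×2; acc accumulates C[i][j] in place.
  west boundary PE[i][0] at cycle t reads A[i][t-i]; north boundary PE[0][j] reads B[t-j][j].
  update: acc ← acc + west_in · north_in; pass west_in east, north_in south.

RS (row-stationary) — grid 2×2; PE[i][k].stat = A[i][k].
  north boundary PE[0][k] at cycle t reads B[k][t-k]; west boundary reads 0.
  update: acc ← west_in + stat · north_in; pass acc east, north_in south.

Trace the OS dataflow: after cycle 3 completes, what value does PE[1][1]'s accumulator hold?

PE[1][1].acc = 11

OS on a 2×2 grid — tracing PE[1][1] and its feeders:
  @0  [0,1]  acc 0  |  →0  ↓0
  @0  [1,0]  acc 0  |  →0  ↓0
  @0  [1,1]  acc 0  |  →0  ↓0
  @1  [0,1]  acc 16  |  →4  ↓4
  @1  [1,0]  acc 1  |  →1  ↓1
  @1  [1,1]  acc 0  |  →0  ↓0
  @2  [0,1]  acc 20  |  →4  ↓1
  @2  [1,0]  acc 29  |  →7  ↓4
  @2  [1,1]  acc 4  |  →1  ↓4
  @3  [0,1]  acc 20  |  →0  ↓0
  @3  [1,0]  acc 29  |  →0  ↓0
  @3  [1,1]  acc 11  |  →7  ↓1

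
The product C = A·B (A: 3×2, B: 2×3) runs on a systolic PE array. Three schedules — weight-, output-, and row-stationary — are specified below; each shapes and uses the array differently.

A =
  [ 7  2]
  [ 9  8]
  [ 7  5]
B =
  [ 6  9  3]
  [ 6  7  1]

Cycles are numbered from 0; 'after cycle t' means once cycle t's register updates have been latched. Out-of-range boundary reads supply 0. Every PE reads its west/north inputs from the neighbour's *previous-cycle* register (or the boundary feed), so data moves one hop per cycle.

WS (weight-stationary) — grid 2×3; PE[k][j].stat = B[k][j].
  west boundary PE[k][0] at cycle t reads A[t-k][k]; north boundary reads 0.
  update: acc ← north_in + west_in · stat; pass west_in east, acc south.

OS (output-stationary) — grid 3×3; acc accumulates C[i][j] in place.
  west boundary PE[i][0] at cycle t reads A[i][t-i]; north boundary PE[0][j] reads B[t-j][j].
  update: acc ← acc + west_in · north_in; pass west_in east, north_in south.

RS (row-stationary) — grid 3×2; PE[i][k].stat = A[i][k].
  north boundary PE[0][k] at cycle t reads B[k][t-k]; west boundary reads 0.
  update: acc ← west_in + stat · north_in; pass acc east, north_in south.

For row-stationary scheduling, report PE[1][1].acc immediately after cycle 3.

PE[1][1].acc = 137

RS (3×2). Following PE[1][1] plus its west/north inputs:
  0: (0,1).acc=0  regs=<0,0>
  0: (1,0).acc=0  regs=<0,0>
  0: (1,1).acc=0  regs=<0,0>
  1: (0,1).acc=54  regs=<54,6>
  1: (1,0).acc=54  regs=<54,6>
  1: (1,1).acc=0  regs=<0,0>
  2: (0,1).acc=77  regs=<77,7>
  2: (1,0).acc=81  regs=<81,9>
  2: (1,1).acc=102  regs=<102,6>
  3: (0,1).acc=23  regs=<23,1>
  3: (1,0).acc=27  regs=<27,3>
  3: (1,1).acc=137  regs=<137,7>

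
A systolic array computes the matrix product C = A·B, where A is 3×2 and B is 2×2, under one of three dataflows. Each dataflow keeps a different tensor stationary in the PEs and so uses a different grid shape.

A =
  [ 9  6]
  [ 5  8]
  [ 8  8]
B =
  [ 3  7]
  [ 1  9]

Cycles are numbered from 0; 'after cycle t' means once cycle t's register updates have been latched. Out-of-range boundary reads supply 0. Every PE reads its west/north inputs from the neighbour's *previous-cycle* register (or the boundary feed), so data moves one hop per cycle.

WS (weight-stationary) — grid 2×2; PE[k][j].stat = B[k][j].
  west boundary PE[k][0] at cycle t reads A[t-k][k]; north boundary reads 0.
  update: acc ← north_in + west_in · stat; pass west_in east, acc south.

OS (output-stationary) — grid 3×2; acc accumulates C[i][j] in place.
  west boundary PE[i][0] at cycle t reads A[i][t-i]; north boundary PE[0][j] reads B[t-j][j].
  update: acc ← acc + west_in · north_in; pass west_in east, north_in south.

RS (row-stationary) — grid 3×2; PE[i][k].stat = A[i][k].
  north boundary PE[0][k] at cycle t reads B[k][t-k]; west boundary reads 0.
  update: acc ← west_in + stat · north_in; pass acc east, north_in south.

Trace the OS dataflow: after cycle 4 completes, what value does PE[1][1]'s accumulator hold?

OS on a 3×2 grid — tracing PE[1][1] and its feeders:
  0: (0,1).acc=0  regs=<0,0>
  0: (1,0).acc=0  regs=<0,0>
  0: (1,1).acc=0  regs=<0,0>
  1: (0,1).acc=63  regs=<9,7>
  1: (1,0).acc=15  regs=<5,3>
  1: (1,1).acc=0  regs=<0,0>
  2: (0,1).acc=117  regs=<6,9>
  2: (1,0).acc=23  regs=<8,1>
  2: (1,1).acc=35  regs=<5,7>
  3: (0,1).acc=117  regs=<0,0>
  3: (1,0).acc=23  regs=<0,0>
  3: (1,1).acc=107  regs=<8,9>
  4: (0,1).acc=117  regs=<0,0>
  4: (1,0).acc=23  regs=<0,0>
  4: (1,1).acc=107  regs=<0,0>

PE[1][1].acc = 107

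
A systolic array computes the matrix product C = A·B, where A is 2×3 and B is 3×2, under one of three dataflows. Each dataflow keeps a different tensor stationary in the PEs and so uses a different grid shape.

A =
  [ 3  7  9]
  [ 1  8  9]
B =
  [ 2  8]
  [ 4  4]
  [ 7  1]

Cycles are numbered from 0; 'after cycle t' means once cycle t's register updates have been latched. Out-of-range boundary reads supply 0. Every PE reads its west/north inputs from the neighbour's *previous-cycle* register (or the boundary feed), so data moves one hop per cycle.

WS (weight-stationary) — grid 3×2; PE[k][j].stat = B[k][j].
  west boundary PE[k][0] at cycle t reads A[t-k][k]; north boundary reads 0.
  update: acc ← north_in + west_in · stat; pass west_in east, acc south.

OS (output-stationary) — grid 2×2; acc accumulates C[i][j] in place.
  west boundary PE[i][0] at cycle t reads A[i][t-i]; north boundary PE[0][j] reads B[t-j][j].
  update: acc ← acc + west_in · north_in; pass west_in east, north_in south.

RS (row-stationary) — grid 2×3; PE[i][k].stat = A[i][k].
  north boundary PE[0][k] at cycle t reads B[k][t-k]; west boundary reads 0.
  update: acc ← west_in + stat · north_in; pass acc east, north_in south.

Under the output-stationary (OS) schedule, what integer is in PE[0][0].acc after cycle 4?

OS (2×2). Following PE[0][0] plus its west/north inputs:
  [0] (0,0) acc=6 (h:3 v:2)
  [1] (0,0) acc=34 (h:7 v:4)
  [2] (0,0) acc=97 (h:9 v:7)
  [3] (0,0) acc=97 (h:0 v:0)
  [4] (0,0) acc=97 (h:0 v:0)

PE[0][0].acc = 97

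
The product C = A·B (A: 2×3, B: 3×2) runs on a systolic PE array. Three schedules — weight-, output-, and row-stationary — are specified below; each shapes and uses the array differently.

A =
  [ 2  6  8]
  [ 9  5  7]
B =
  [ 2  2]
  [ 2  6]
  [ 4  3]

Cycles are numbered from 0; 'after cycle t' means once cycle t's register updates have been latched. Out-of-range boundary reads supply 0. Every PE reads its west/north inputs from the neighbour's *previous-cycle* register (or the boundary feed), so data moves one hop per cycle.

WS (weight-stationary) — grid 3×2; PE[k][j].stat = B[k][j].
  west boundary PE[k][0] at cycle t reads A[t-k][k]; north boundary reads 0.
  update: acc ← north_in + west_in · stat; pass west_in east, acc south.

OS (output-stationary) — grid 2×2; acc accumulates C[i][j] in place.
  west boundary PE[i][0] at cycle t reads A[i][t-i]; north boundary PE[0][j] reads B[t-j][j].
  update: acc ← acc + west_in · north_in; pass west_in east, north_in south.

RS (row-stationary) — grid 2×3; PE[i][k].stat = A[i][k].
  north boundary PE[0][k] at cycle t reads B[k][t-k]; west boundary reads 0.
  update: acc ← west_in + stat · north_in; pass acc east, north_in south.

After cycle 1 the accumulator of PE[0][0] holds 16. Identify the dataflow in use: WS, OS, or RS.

WS [3×2] PE[0][0] across cycles:
  @0  [0,0]  acc 4  |  →2  ↓4
  @1  [0,0]  acc 18  |  →9  ↓18
OS [2×2] PE[0][0] across cycles:
  @0  [0,0]  acc 4  |  →2  ↓2
  @1  [0,0]  acc 16  |  →6  ↓2
RS [2×3] PE[0][0] across cycles:
  @0  [0,0]  acc 4  |  →4  ↓2
  @1  [0,0]  acc 4  |  →4  ↓2

dataflow = OS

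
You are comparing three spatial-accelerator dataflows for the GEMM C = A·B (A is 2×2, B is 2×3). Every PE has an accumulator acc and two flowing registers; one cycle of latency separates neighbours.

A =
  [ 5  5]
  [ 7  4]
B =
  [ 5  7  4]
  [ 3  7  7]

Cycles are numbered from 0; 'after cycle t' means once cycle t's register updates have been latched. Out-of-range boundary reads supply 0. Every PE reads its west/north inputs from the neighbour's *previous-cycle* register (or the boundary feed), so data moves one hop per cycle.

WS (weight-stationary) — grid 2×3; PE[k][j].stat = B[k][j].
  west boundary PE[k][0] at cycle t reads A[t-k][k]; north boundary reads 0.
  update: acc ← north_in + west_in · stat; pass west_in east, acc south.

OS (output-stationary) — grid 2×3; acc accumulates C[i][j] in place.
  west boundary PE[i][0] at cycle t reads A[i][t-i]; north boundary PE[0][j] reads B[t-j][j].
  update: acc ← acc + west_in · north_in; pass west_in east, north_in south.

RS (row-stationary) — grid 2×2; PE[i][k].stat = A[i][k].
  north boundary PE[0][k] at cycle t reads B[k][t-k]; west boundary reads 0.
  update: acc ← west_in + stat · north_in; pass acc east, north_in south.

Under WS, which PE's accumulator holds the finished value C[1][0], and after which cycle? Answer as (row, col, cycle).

WS — PE[1][0] is where C[1][0] collects:
  step 0 · PE1,0: acc=0; fwd→0 fwd↓0
  step 1 · PE1,0: acc=40; fwd→5 fwd↓40
  step 2 · PE1,0: acc=47; fwd→4 fwd↓47

(row, col, cycle) = (1, 0, 2)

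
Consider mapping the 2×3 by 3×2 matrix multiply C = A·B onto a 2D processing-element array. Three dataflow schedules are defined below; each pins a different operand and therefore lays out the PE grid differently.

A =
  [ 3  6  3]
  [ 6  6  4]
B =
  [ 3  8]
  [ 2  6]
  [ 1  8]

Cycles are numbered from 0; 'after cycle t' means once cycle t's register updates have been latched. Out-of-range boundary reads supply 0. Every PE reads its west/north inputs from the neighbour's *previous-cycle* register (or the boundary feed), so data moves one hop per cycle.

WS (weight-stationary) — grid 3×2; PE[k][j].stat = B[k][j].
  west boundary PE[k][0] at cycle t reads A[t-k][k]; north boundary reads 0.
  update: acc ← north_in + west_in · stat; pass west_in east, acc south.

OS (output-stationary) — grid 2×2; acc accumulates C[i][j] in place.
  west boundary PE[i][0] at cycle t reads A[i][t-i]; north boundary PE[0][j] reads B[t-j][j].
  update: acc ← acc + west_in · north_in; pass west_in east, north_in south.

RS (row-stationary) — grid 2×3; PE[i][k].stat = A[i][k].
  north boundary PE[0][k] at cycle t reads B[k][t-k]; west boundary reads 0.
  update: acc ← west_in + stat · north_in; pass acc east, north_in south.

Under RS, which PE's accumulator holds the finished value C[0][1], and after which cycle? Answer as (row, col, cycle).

RS — PE[0][2] is where C[0][1] collects:
  @0  [0,2]  acc 0  |  →0  ↓0
  @1  [0,2]  acc 0  |  →0  ↓0
  @2  [0,2]  acc 24  |  →24  ↓1
  @3  [0,2]  acc 84  |  →84  ↓8

(row, col, cycle) = (0, 2, 3)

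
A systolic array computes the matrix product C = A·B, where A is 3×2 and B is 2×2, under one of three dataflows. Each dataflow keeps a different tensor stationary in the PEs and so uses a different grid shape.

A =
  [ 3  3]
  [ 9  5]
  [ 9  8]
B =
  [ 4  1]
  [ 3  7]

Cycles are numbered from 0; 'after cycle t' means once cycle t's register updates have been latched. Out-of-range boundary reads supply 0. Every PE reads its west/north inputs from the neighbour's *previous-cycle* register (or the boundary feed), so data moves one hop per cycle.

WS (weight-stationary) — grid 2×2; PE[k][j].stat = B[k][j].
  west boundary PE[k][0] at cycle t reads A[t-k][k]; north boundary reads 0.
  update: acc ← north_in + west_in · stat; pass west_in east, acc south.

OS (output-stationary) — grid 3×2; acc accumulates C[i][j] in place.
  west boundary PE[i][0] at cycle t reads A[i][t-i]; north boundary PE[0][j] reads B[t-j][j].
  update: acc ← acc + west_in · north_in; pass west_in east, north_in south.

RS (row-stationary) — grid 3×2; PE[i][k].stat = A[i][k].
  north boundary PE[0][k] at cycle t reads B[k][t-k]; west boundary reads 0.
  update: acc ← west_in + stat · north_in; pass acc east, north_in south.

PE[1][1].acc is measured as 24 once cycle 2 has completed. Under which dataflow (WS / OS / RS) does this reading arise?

dataflow = WS

Under WS (2×2), PE[1][1]:
  t=0 PE[1][1]: acc=0 h=0 v=0
  t=1 PE[1][1]: acc=0 h=0 v=0
  t=2 PE[1][1]: acc=24 h=3 v=24
Under OS (3×2), PE[1][1]:
  t=0 PE[1][1]: acc=0 h=0 v=0
  t=1 PE[1][1]: acc=0 h=0 v=0
  t=2 PE[1][1]: acc=9 h=9 v=1
Under RS (3×2), PE[1][1]:
  t=0 PE[1][1]: acc=0 h=0 v=0
  t=1 PE[1][1]: acc=0 h=0 v=0
  t=2 PE[1][1]: acc=51 h=51 v=3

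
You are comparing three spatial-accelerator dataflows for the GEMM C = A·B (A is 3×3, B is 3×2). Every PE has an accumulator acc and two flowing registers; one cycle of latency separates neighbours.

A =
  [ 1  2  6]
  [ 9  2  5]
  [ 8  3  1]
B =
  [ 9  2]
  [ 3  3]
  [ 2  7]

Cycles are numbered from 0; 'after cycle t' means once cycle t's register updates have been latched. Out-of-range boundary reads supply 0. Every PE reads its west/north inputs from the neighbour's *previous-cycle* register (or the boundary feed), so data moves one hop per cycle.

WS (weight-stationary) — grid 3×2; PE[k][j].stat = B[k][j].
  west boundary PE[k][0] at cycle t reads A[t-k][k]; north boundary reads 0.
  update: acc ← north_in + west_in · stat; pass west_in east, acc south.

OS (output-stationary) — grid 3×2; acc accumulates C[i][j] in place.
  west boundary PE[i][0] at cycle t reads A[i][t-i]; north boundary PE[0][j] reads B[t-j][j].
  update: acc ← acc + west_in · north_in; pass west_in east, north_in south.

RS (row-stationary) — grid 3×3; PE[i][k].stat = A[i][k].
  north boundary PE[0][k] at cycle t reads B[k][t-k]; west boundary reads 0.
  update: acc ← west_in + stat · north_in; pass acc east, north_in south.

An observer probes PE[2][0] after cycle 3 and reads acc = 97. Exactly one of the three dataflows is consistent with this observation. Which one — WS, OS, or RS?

dataflow = WS

WS (3×2 grid), PE[2][0]:
  after 0 — PE[2][0] acc=0, pass-E 0, pass-S 0
  after 1 — PE[2][0] acc=0, pass-E 0, pass-S 0
  after 2 — PE[2][0] acc=27, pass-E 6, pass-S 27
  after 3 — PE[2][0] acc=97, pass-E 5, pass-S 97
OS (3×2 grid), PE[2][0]:
  after 0 — PE[2][0] acc=0, pass-E 0, pass-S 0
  after 1 — PE[2][0] acc=0, pass-E 0, pass-S 0
  after 2 — PE[2][0] acc=72, pass-E 8, pass-S 9
  after 3 — PE[2][0] acc=81, pass-E 3, pass-S 3
RS (3×3 grid), PE[2][0]:
  after 0 — PE[2][0] acc=0, pass-E 0, pass-S 0
  after 1 — PE[2][0] acc=0, pass-E 0, pass-S 0
  after 2 — PE[2][0] acc=72, pass-E 72, pass-S 9
  after 3 — PE[2][0] acc=16, pass-E 16, pass-S 2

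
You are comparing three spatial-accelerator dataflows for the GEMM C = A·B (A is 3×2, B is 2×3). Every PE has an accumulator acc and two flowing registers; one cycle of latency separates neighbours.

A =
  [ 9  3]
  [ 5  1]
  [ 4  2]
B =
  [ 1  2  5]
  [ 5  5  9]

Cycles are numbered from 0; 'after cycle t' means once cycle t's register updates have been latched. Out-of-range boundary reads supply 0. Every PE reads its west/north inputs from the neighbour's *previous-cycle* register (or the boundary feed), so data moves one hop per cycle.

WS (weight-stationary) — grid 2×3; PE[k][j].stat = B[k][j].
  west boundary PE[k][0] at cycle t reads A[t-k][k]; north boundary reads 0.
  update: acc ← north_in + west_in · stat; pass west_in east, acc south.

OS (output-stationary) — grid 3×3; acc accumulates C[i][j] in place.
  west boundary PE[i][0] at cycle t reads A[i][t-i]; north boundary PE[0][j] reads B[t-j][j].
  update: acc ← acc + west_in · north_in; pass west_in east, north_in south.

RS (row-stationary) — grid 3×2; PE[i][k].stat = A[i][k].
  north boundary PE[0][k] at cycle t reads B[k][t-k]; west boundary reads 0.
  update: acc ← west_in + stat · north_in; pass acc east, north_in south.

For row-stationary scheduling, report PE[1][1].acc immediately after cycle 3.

PE[1][1].acc = 15

RS on a 3×2 grid — tracing PE[1][1] and its feeders:
  0: (0,1).acc=0  regs=<0,0>
  0: (1,0).acc=0  regs=<0,0>
  0: (1,1).acc=0  regs=<0,0>
  1: (0,1).acc=24  regs=<24,5>
  1: (1,0).acc=5  regs=<5,1>
  1: (1,1).acc=0  regs=<0,0>
  2: (0,1).acc=33  regs=<33,5>
  2: (1,0).acc=10  regs=<10,2>
  2: (1,1).acc=10  regs=<10,5>
  3: (0,1).acc=72  regs=<72,9>
  3: (1,0).acc=25  regs=<25,5>
  3: (1,1).acc=15  regs=<15,5>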